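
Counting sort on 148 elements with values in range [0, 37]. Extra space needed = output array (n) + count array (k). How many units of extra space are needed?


Output array size: 148 (to store sorted result)
Count array size: 38 (one slot per possible value, range 0 to 37)
Total extra space = 148 + 38 = 186


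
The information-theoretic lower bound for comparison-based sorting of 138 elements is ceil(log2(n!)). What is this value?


A binary decision tree of height h has at most 2^h leaves and needs at least n! of them, so h >= ceil(log2(n!)).
138! is far too large to multiply out, so use Stirling's series:
  ln(n!) ~ n ln n - n + (1/2) ln(2 pi n) + 1/(12n)  (error below 1/(360 n^3), negligible here)
  ln(138) = 4.9272537
  n ln n = 138 * 4.9272537 = 679.9610
  (1/2) ln(2 pi * 138) = (1/2) ln(867.0796) = 3.3826
  1/(12*138) = 0.0006
  ln(138!) ~ 679.9610 - 138 + 3.3826 + 0.0006 = 545.3442
Convert to base 2: log2(138!) = 545.3442 / ln 2 = 545.3442 / 0.69314718 = 786.7654
ceil(786.7654) = 787


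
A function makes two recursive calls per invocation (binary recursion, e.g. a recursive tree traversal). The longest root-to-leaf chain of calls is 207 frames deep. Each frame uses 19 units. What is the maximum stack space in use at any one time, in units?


Binary recursion: the two calls run one after the other, so only one root-to-leaf chain of frames is on the stack at a time.
Maximum depth (longest chain) = 207 frames
Each frame = 19 units
Max stack space = 207 * 19 = 3933


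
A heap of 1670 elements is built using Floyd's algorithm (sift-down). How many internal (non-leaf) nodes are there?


Leaf nodes occupy roughly half the array.
Sift-down is called for each internal node, starting from the last one.
Internal nodes = floor(n/2) = floor(1670/2) = 835


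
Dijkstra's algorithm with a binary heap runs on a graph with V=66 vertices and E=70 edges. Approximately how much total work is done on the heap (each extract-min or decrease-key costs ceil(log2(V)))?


Dijkstra with a binary heap: each vertex is extracted once, each edge may relax once.
Each heap operation costs O(log V).
V + E = 66 + 70 = 136
ceil(log2(66)) = 7 (since 2^6 = 64 < 66 <= 128 = 2^7)
Total heap work = (V+E) * ceil(log2(V)) = 136 * 7 = 952


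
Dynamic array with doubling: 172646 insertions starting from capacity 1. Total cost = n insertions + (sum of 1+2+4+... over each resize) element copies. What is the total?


n = 172646
Insertion costs: 172646
Resizes copy 1, 2, 4, ... up to the largest power of 2 that is <= n-1 = 172645, i.e. 131072.
Copy costs = 1 + 2 + 4 + 8 + 16 + 32 + 64 + 128 + 256 + 512 + 1024 + 2048 + 4096 + 8192 + 16384 + 32768 + 65536 + 131072 = 262143
Total = 172646 + 262143 = 434789


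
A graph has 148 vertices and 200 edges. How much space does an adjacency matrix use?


Adjacency matrix: V x V grid of entries
Space = V^2 = 148^2 = 148 * 148 = 21904


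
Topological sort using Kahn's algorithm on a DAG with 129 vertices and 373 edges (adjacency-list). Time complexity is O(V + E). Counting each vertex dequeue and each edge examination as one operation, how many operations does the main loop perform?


Kahn's algorithm:
  1. Compute in-degrees: O(V + E)
  2. Process queue: each vertex dequeued once (O(V))
     each edge examined once (O(E))
Total = V + E = 129 + 373 = 502


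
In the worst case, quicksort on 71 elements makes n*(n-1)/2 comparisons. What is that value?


Sum of comparisons per partition:
70 + 69 + ... + 1 + 0
= 71 * (71 - 1) / 2
= 71 * 70 / 2
= 2485


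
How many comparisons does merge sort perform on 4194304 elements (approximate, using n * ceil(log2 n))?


Recursion depth: ceil(log2(4194304)) = 22
Each recursion level merges n = 4194304 elements
Total = 4194304 * 22 = 92274688


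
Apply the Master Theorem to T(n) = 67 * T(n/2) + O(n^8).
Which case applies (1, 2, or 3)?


The Master Theorem: T(n) = a*T(n/b) + O(n^c)
  a = 67, b = 2, c = 8
log_b(a) = log_2(67) ~ 6.066
Compare b^c with a: 2^8 = 256 > 67, so c > log_b(a).
Since c > log_b(a), Case 3 applies.
T(n) = O(n^8)
Master Theorem case = 3


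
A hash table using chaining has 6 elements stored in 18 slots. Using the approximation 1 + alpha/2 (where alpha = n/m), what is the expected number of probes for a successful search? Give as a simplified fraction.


Load factor alpha = n/m = 6/18
Expected probes = 1 + alpha/2 = 1 + 6/(2*18)
= 1 + 6/36
= 36/36 + 6/36
= 42/36
Simplify: 7/6


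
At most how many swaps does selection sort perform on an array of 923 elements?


Each of the 922 passes places one element in its final position.
Pass 1: swap minimum into position 0
Pass 2: swap minimum of remaining into position 1
...
Pass 922: last two elements, one swap
Maximum swaps = 923 - 1 = 922


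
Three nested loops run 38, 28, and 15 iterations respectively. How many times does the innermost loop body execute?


Loop 1 (outermost): 38 iterations
Loop 2 (middle): 28 iterations per outer
Loop 3 (innermost): 15 iterations per middle
Total = 38 * 28 * 15 = 15960


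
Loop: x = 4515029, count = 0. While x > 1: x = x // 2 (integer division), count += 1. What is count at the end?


The variable x halves each step:
x = 4515029 -> 2257514 -> 1128757 -> 564378 -> 282189 -> 141094 -> 70547 -> 35273 -> 17636 -> 8818 -> 4409 -> 2204 -> 1102 -> 551 -> 275 -> 137 -> 68 -> 34 -> 17 -> 8 -> 4 -> 2 -> 1
Number of halvings = floor(log2(4515029)) = 22


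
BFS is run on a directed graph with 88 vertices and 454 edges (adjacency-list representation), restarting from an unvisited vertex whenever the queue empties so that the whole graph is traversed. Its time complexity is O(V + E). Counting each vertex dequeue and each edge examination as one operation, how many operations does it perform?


A full BFS traversal dequeues each vertex exactly once and examines each directed edge exactly once.
V = 88 (vertex processing cost)
E = 454 (edge examination cost)
Total operations proportional to V + E = 88 + 454 = 542


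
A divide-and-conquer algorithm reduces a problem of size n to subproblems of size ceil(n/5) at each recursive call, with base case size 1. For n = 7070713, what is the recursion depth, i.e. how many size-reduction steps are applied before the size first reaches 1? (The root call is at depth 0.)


Each step divides the size by 5 (rounding up); after k steps the size is ceil(n/5^k), which equals 1 exactly when 5^k >= n.
So the depth is the smallest k with 5^k >= 7070713, i.e. ceil(log_5(7070713)).
5^9 = 1953125 < 7070713 <= 9765625 = 5^10
Recursion depth = 10


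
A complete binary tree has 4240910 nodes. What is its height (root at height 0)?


In a complete binary tree, level k holds nodes 2^k .. 2^(k+1)-1 (1-indexed).
Height = floor(log2(n)) = floor(log2(4240910)) = 22
Check: 2^22 = 4194304 <= 4240910 < 8388608 = 2^23


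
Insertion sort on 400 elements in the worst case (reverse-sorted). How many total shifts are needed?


In the worst case (reverse-sorted), each element shifts past all previous:
  Element 1: 1 shifts
  Element 2: 2 shifts
  Element 3: 3 shifts
  Element 4: 4 shifts
  Element 5: 5 shifts
  ...
  Element 399: 399 shifts
Total = 1 + 2 + ... + 399
= 400*(400-1)/2 = 79800


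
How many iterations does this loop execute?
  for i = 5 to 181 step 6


The loop variable i takes values starting at 5 and increments by 6 each iteration.
Sequence: i = 5, 11, 17, 23, 29, 35, 41, 47, 53, ...
The upper bound 181 is inclusive, so the count is floor((last - first) / step) + 1:
floor((181 - 5) / 6) + 1 = floor(176/6) + 1 = 29 + 1 = 30


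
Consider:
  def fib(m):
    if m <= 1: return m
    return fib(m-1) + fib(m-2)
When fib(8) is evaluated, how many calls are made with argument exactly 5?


Let N(m) = number of times fib(m) is called while evaluating fib(8).
N(8) = 1 (the initial call).
N(7) = 1 (only fib(8) calls it).
For 1 <= m <= 6: fib(m) is called by fib(m+1) and fib(m+2), so
  N(m) = N(m+1) + N(m+2).
fib(0) is called only by fib(2), so N(0) = N(2).
Walk down from m=8:
  N(8)=1, N(7)=1, N(6)=2, N(5)=3
N(5) = 3


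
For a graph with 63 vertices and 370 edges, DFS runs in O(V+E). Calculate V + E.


A full DFS traversal visits each vertex once and examines each edge once.
V = 63
E = 370
Sum = 63 + 370 = 433


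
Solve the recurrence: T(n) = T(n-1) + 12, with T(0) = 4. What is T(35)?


Unrolling the recurrence:
T(35) = T(34) + 12
       = T(33) + 12 + 12
       = T(32) + 12*3
       ...
       = T(0) + 12*35
       = 4 + 420 = 424


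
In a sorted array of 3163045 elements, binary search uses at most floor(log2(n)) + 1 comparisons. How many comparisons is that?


Halving sequence: 3163045 -> 1581522 -> 790761 -> 395380 -> 197690 -> 98845 -> 49422 -> 24711 -> 12355 -> 6177 -> 3088 -> 1544 -> 772 -> 386 -> 193 -> 96 -> 48 -> 24 -> 12 -> 6 -> 3 -> 1
Number of halvings = 21
Max comparisons = 21 + 1 = 22


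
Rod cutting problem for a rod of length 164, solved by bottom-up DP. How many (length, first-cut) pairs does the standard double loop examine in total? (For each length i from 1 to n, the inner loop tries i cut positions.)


For each subproblem length i = 1..164, the inner loop considers i possible first cuts.
Total = 1 + 2 + ... + 164
= 164*(164+1)/2
= 164*165/2 = 13530


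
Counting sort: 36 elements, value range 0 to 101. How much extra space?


n = 36 (output array)
k = 102 (count array for 102 distinct values)
Extra space = 36 + 102 = 138


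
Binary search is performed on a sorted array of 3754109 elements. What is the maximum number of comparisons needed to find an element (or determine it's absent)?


Binary search halves the search space each comparison:
  Step 1: search space = 3754109 -> 1877054
  Step 2: search space = 1877054 -> 938527
  Step 3: search space = 938527 -> 469263
  Step 4: search space = 469263 -> 234631
  Step 5: search space = 234631 -> 117315
  Step 6: search space = 117315 -> 58657
  Step 7: search space = 58657 -> 29328
  Step 8: search space = 29328 -> 14664
  Step 9: search space = 14664 -> 7332
  Step 10: search space = 7332 -> 3666
  Step 11: search space = 3666 -> 1833
  Step 12: search space = 1833 -> 916
  Step 13: search space = 916 -> 458
  Step 14: search space = 458 -> 229
  Step 15: search space = 229 -> 114
  Step 16: search space = 114 -> 57
  Step 17: search space = 57 -> 28
  Step 18: search space = 28 -> 14
  Step 19: search space = 14 -> 7
  Step 20: search space = 7 -> 3
  Step 21: search space = 3 -> 1
  Step 22: search space = 1 (final check)
Maximum comparisons = floor(log2(3754109)) + 1 = 21 + 1 = 22


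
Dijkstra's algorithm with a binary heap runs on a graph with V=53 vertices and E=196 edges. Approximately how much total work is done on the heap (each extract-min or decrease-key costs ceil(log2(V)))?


Dijkstra with a binary heap: each vertex is extracted once, each edge may relax once.
Each heap operation costs O(log V).
V + E = 53 + 196 = 249
ceil(log2(53)) = 6 (since 2^5 = 32 < 53 <= 64 = 2^6)
Total heap work = (V+E) * ceil(log2(V)) = 249 * 6 = 1494


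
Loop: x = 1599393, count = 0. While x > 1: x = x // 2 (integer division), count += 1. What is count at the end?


The variable x halves each step:
x = 1599393 -> 799696 -> 399848 -> 199924 -> 99962 -> 49981 -> 24990 -> 12495 -> 6247 -> 3123 -> 1561 -> 780 -> 390 -> 195 -> 97 -> 48 -> 24 -> 12 -> 6 -> 3 -> 1
Number of halvings = floor(log2(1599393)) = 20


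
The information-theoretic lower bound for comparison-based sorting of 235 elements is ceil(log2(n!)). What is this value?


A binary decision tree of height h has at most 2^h leaves and needs at least n! of them, so h >= ceil(log2(n!)).
235! is far too large to multiply out, so use Stirling's series:
  ln(n!) ~ n ln n - n + (1/2) ln(2 pi n) + 1/(12n)  (error below 1/(360 n^3), negligible here)
  ln(235) = 5.4595855
  n ln n = 235 * 5.4595855 = 1283.0026
  (1/2) ln(2 pi * 235) = (1/2) ln(1476.5485) = 3.6487
  1/(12*235) = 0.0004
  ln(235!) ~ 1283.0026 - 235 + 3.6487 + 0.0004 = 1051.6517
Convert to base 2: log2(235!) = 1051.6517 / ln 2 = 1051.6517 / 0.69314718 = 1517.2127
ceil(1517.2127) = 1518


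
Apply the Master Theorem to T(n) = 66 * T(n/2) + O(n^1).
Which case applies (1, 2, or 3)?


The Master Theorem: T(n) = a*T(n/b) + O(n^c)
  a = 66, b = 2, c = 1
log_b(a) = log_2(66) ~ 6.044
Compare b^c with a: 2^1 = 2 < 66, so c < log_b(a).
Since c < log_b(a), Case 1 applies.
T(n) = O(n^(log_2 66)) ~ O(n^6.044)
Master Theorem case = 1


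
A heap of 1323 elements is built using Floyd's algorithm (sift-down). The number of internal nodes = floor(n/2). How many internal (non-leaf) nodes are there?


Leaf nodes occupy roughly half the array.
Sift-down is called for each internal node, starting from the last one.
Internal nodes = floor(n/2) = floor(1323/2) = 661


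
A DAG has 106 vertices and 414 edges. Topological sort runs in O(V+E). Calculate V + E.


V = 106 (vertex processing)
E = 414 (edge processing)
V + E = 106 + 414 = 520


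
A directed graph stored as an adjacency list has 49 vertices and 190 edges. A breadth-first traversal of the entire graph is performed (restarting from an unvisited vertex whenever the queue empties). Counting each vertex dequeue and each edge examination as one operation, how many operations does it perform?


A full BFS traversal dequeues each vertex once and examines each edge once.
Vertex visits: 49
Edge visits: 190
V + E = 49 + 190 = 239


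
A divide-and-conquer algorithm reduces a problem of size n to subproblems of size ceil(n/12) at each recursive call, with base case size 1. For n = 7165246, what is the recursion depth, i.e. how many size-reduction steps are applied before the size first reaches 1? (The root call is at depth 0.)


Each step divides the size by 12 (rounding up); after k steps the size is ceil(n/12^k), which equals 1 exactly when 12^k >= n.
So the depth is the smallest k with 12^k >= 7165246, i.e. ceil(log_12(7165246)).
12^6 = 2985984 < 7165246 <= 35831808 = 12^7
Recursion depth = 7


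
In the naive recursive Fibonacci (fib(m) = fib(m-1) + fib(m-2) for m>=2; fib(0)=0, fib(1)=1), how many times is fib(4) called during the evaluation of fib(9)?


Let N(m) = number of times fib(m) is called while evaluating fib(9).
N(9) = 1 (the initial call).
N(8) = 1 (only fib(9) calls it).
For 1 <= m <= 7: fib(m) is called by fib(m+1) and fib(m+2), so
  N(m) = N(m+1) + N(m+2).
fib(0) is called only by fib(2), so N(0) = N(2).
Walk down from m=9:
  N(9)=1, N(8)=1, N(7)=2, N(6)=3, N(5)=5, N(4)=8
N(4) = 8


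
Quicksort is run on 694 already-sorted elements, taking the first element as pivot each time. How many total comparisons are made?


Sum of comparisons per partition:
693 + 692 + ... + 1 + 0
= 694 * (694 - 1) / 2
= 694 * 693 / 2
= 240471


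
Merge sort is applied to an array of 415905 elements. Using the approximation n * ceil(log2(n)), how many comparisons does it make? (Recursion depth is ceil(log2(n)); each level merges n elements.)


Merge sort divides the array into halves recursively.
Number of levels = ceil(log2(415905)) = 19
At each level, approximately n = 415905 comparisons are needed for merging.
Total comparisons ~ n * ceil(log2(n)) = 415905 * 19 = 7902195


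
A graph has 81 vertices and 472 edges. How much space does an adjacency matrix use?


Adjacency matrix: V x V grid of entries
Space = V^2 = 81^2 = 81 * 81 = 6561


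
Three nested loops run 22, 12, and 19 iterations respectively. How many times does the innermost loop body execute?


Loop 1 (outermost): 22 iterations
Loop 2 (middle): 12 iterations per outer
Loop 3 (innermost): 19 iterations per middle
Total = 22 * 12 * 19 = 5016


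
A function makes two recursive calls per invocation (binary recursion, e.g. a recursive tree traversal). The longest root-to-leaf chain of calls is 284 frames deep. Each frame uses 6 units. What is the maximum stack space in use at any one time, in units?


Binary recursion: the two calls run one after the other, so only one root-to-leaf chain of frames is on the stack at a time.
Maximum depth (longest chain) = 284 frames
Each frame = 6 units
Max stack space = 284 * 6 = 1704


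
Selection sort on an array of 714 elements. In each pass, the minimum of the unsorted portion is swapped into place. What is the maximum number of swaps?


Selection sort performs one swap per pass:
  Pass 1: find min in positions 0 to 713, swap with position 0
  Pass 2: find min in positions 1 to 713, swap with position 1
  Pass 3: find min in positions 2 to 713, swap with position 2
  Pass 4: find min in positions 3 to 713, swap with position 3
  Pass 5: find min in positions 4 to 713, swap with position 4
  ... (708 more passes)
Total passes (and swaps) = n - 1 = 714 - 1 = 713


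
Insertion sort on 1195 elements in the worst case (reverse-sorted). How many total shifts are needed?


In the worst case (reverse-sorted), each element shifts past all previous:
  Element 1: 1 shifts
  Element 2: 2 shifts
  Element 3: 3 shifts
  Element 4: 4 shifts
  Element 5: 5 shifts
  ...
  Element 1194: 1194 shifts
Total = 1 + 2 + ... + 1194
= 1195*(1195-1)/2 = 713415


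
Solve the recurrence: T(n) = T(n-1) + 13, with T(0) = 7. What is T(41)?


Unrolling the recurrence:
T(41) = T(40) + 13
       = T(39) + 13 + 13
       = T(38) + 13*3
       ...
       = T(0) + 13*41
       = 7 + 533 = 540


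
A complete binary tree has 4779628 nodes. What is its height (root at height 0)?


In a complete binary tree, level k holds nodes 2^k .. 2^(k+1)-1 (1-indexed).
Height = floor(log2(n)) = floor(log2(4779628)) = 22
Check: 2^22 = 4194304 <= 4779628 < 8388608 = 2^23


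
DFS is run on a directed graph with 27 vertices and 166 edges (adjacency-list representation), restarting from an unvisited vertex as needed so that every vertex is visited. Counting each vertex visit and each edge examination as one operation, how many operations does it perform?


A full DFS traversal processes each vertex exactly once (push/pop on stack).
Each directed edge is examined once.
V = 27, E = 166
V + E = 193


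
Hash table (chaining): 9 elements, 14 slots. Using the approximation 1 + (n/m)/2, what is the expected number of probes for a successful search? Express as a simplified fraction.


Computing expected probes:
alpha = 9/14
= 1 + alpha/2
= 1 + 9/(2*14)
= (2*14 + 9) / (2*14)
= 37/28


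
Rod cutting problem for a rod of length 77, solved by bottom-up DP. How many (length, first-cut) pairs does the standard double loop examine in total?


For each subproblem length i = 1..77, the inner loop considers i possible first cuts.
Total = 1 + 2 + ... + 77
= 77*(77+1)/2
= 77*78/2 = 3003


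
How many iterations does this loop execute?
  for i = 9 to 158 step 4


The loop variable i takes values starting at 9 and increments by 4 each iteration.
Sequence: i = 9, 13, 17, 21, 25, 29, 33, 37, 41, ...
The upper bound 158 is inclusive, so the count is floor((last - first) / step) + 1:
floor((158 - 9) / 4) + 1 = floor(149/4) + 1 = 37 + 1 = 38


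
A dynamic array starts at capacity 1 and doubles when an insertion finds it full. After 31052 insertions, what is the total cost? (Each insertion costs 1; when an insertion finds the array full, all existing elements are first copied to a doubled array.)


Insertion cost: 31052 (one per element)
Resizes occur just before inserting elements 2, 3, 5, 9, ...
Elements copied at each resize: 1 + 2 + 4 + 8 + 16 + 32 + 64 + 128 + 256 + 512 + 1024 + 2048 + 4096 + 8192 + 16384
Sum of copies = 32767 (geometric series: 2^k - 1)
Total = 31052 + 32767 = 63819


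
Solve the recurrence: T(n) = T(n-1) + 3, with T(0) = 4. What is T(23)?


Unrolling the recurrence:
T(23) = T(22) + 3
       = T(21) + 3 + 3
       = T(20) + 3*3
       ...
       = T(0) + 3*23
       = 4 + 69 = 73


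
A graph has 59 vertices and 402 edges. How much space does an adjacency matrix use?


Adjacency matrix: V x V grid of entries
Space = V^2 = 59^2 = 59 * 59 = 3481


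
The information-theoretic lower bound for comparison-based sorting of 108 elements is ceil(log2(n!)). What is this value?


A binary decision tree of height h has at most 2^h leaves and needs at least n! of them, so h >= ceil(log2(n!)).
108! is far too large to multiply out, so use Stirling's series:
  ln(n!) ~ n ln n - n + (1/2) ln(2 pi n) + 1/(12n)  (error below 1/(360 n^3), negligible here)
  ln(108) = 4.6821312
  n ln n = 108 * 4.6821312 = 505.6702
  (1/2) ln(2 pi * 108) = (1/2) ln(678.5840) = 3.2600
  1/(12*108) = 0.0008
  ln(108!) ~ 505.6702 - 108 + 3.2600 + 0.0008 = 400.9310
Convert to base 2: log2(108!) = 400.9310 / ln 2 = 400.9310 / 0.69314718 = 578.4212
ceil(578.4212) = 579


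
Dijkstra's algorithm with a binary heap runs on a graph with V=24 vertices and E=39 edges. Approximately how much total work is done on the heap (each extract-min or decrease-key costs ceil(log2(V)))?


Dijkstra with a binary heap: each vertex is extracted once, each edge may relax once.
Each heap operation costs O(log V).
V + E = 24 + 39 = 63
ceil(log2(24)) = 5 (since 2^4 = 16 < 24 <= 32 = 2^5)
Total heap work = (V+E) * ceil(log2(V)) = 63 * 5 = 315


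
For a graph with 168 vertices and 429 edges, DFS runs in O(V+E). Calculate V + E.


A full DFS traversal visits each vertex once and examines each edge once.
V = 168
E = 429
Sum = 168 + 429 = 597


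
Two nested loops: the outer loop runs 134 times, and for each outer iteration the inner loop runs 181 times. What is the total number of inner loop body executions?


Outer loop: 134 iterations
Inner loop: 181 iterations per outer iteration
Total = 134 * 181 = 24254


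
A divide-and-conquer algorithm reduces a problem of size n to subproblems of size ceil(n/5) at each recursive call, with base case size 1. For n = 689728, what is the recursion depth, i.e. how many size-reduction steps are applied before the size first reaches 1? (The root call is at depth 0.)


Each step divides the size by 5 (rounding up); after k steps the size is ceil(n/5^k), which equals 1 exactly when 5^k >= n.
So the depth is the smallest k with 5^k >= 689728, i.e. ceil(log_5(689728)).
5^8 = 390625 < 689728 <= 1953125 = 5^9
Recursion depth = 9


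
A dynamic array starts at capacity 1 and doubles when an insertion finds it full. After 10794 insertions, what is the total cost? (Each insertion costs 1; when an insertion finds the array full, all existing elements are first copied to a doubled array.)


Insertion cost: 10794 (one per element)
Resizes occur just before inserting elements 2, 3, 5, 9, ...
Elements copied at each resize: 1 + 2 + 4 + 8 + 16 + 32 + 64 + 128 + 256 + 512 + 1024 + 2048 + 4096 + 8192
Sum of copies = 16383 (geometric series: 2^k - 1)
Total = 10794 + 16383 = 27177


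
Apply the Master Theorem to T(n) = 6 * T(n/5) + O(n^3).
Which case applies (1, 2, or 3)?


The Master Theorem: T(n) = a*T(n/b) + O(n^c)
  a = 6, b = 5, c = 3
log_b(a) = log_5(6) ~ 1.113
Compare b^c with a: 5^3 = 125 > 6, so c > log_b(a).
Since c > log_b(a), Case 3 applies.
T(n) = O(n^3)
Master Theorem case = 3


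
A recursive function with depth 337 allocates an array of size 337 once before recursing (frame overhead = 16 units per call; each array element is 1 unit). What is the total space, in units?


Array allocation: 337 units (allocated once)
Stack frames: 337 deep * 16 per frame = 5392 units
Total = 337 + 5392 = 5729


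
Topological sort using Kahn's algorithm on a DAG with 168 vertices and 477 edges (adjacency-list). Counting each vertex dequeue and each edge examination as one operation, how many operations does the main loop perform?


Kahn's algorithm:
  1. Compute in-degrees: O(V + E)
  2. Process queue: each vertex dequeued once (O(V))
     each edge examined once (O(E))
Total = V + E = 168 + 477 = 645


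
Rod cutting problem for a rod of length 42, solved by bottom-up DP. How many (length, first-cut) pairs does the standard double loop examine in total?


For each subproblem length i = 1..42, the inner loop considers i possible first cuts.
Total = 1 + 2 + ... + 42
= 42*(42+1)/2
= 42*43/2 = 903


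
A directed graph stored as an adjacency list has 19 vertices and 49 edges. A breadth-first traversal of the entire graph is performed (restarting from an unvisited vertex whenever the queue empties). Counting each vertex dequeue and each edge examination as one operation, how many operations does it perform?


A full BFS traversal dequeues each vertex once and examines each edge once.
Vertex visits: 19
Edge visits: 49
V + E = 19 + 49 = 68


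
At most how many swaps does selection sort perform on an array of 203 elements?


Each of the 202 passes places one element in its final position.
Pass 1: swap minimum into position 0
Pass 2: swap minimum of remaining into position 1
...
Pass 202: last two elements, one swap
Maximum swaps = 203 - 1 = 202


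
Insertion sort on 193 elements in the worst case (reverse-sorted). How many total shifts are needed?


In the worst case (reverse-sorted), each element shifts past all previous:
  Element 1: 1 shifts
  Element 2: 2 shifts
  Element 3: 3 shifts
  Element 4: 4 shifts
  Element 5: 5 shifts
  ...
  Element 192: 192 shifts
Total = 1 + 2 + ... + 192
= 193*(193-1)/2 = 18528


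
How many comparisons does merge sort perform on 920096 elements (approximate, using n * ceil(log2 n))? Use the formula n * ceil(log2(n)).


Recursion depth: ceil(log2(920096)) = 20
Each recursion level merges n = 920096 elements
Total = 920096 * 20 = 18401920


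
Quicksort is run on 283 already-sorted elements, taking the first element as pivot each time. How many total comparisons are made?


Sum of comparisons per partition:
282 + 281 + ... + 1 + 0
= 283 * (283 - 1) / 2
= 283 * 282 / 2
= 39903


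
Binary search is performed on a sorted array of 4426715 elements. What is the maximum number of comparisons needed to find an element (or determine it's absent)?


Binary search halves the search space each comparison:
  Step 1: search space = 4426715 -> 2213357
  Step 2: search space = 2213357 -> 1106678
  Step 3: search space = 1106678 -> 553339
  Step 4: search space = 553339 -> 276669
  Step 5: search space = 276669 -> 138334
  Step 6: search space = 138334 -> 69167
  Step 7: search space = 69167 -> 34583
  Step 8: search space = 34583 -> 17291
  Step 9: search space = 17291 -> 8645
  Step 10: search space = 8645 -> 4322
  Step 11: search space = 4322 -> 2161
  Step 12: search space = 2161 -> 1080
  Step 13: search space = 1080 -> 540
  Step 14: search space = 540 -> 270
  Step 15: search space = 270 -> 135
  Step 16: search space = 135 -> 67
  Step 17: search space = 67 -> 33
  Step 18: search space = 33 -> 16
  Step 19: search space = 16 -> 8
  Step 20: search space = 8 -> 4
  Step 21: search space = 4 -> 2
  Step 22: search space = 2 -> 1
  Step 23: search space = 1 (final check)
Maximum comparisons = floor(log2(4426715)) + 1 = 22 + 1 = 23


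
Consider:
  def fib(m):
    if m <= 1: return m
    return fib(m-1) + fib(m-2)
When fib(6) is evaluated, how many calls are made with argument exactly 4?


Let N(m) = number of times fib(m) is called while evaluating fib(6).
N(6) = 1 (the initial call).
N(5) = 1 (only fib(6) calls it).
For 1 <= m <= 4: fib(m) is called by fib(m+1) and fib(m+2), so
  N(m) = N(m+1) + N(m+2).
fib(0) is called only by fib(2), so N(0) = N(2).
Walk down from m=6:
  N(6)=1, N(5)=1, N(4)=2
N(4) = 2


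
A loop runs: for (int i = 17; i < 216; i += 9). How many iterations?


Loop starts at i = 17, increments by 9, stops when i >= 216.
Number of iterations = ceil((216 - 17) / 9)
= ceil(199 / 9)
= 23


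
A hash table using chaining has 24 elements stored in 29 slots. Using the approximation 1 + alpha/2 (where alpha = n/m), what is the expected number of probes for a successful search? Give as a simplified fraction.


Load factor alpha = n/m = 24/29
Expected probes = 1 + alpha/2 = 1 + 24/(2*29)
= 1 + 24/58
= 58/58 + 24/58
= 82/58
Simplify: 41/29


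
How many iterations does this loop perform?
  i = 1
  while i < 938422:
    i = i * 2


The loop variable doubles each iteration:
i = 1 -> 2 -> 4 -> 8 -> 16 -> 32 -> 64 -> 128 -> 256 -> 512 -> 1024 -> 2048 -> 4096 -> 8192 -> 16384 -> 32768 -> 65536 -> 131072 -> 262144 -> 524288 -> 1048576 (stop, 1048576 >= 938422)
Number of doublings = ceil(log2(938422)) = 20


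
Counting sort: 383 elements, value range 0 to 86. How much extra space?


n = 383 (output array)
k = 87 (count array for 87 distinct values)
Extra space = 383 + 87 = 470


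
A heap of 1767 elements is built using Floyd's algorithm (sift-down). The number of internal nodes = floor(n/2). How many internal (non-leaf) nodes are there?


Leaf nodes occupy roughly half the array.
Sift-down is called for each internal node, starting from the last one.
Internal nodes = floor(n/2) = floor(1767/2) = 883


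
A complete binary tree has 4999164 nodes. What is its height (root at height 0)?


In a complete binary tree, level k holds nodes 2^k .. 2^(k+1)-1 (1-indexed).
Height = floor(log2(n)) = floor(log2(4999164)) = 22
Check: 2^22 = 4194304 <= 4999164 < 8388608 = 2^23


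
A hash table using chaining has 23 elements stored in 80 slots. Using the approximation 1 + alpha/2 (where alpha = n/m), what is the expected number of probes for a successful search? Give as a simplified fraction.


Load factor alpha = n/m = 23/80
Expected probes = 1 + alpha/2 = 1 + 23/(2*80)
= 1 + 23/160
= 160/160 + 23/160
= 183/160


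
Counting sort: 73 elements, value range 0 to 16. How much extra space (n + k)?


n = 73 (output array)
k = 17 (count array for 17 distinct values)
Extra space = 73 + 17 = 90


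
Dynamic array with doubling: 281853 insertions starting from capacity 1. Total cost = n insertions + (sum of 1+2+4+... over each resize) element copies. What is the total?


n = 281853
Insertion costs: 281853
Resizes copy 1, 2, 4, ... up to the largest power of 2 that is <= n-1 = 281852, i.e. 262144.
Copy costs = 1 + 2 + 4 + 8 + 16 + 32 + 64 + 128 + 256 + 512 + 1024 + 2048 + 4096 + 8192 + 16384 + 32768 + 65536 + 131072 + 262144 = 524287
Total = 281853 + 524287 = 806140


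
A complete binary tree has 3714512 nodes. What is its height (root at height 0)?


In a complete binary tree, level k holds nodes 2^k .. 2^(k+1)-1 (1-indexed).
Height = floor(log2(n)) = floor(log2(3714512)) = 21
Check: 2^21 = 2097152 <= 3714512 < 4194304 = 2^22


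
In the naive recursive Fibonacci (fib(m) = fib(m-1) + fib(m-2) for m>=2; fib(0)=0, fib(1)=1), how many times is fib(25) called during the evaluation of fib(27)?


Let N(m) = number of times fib(m) is called while evaluating fib(27).
N(27) = 1 (the initial call).
N(26) = 1 (only fib(27) calls it).
For 1 <= m <= 25: fib(m) is called by fib(m+1) and fib(m+2), so
  N(m) = N(m+1) + N(m+2).
fib(0) is called only by fib(2), so N(0) = N(2).
Walk down from m=27:
  N(27)=1, N(26)=1, N(25)=2
N(25) = 2


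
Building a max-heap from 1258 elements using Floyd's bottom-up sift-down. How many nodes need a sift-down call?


In a heap of 1258 elements (0-indexed array):
  Last element index: 1257
  Parent of last element: floor((1257 - 1) / 2) = 628
  Internal nodes: indices 0 to 628
  Count = floor(1258/2) = 629


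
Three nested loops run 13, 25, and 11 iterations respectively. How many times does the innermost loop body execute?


Loop 1 (outermost): 13 iterations
Loop 2 (middle): 25 iterations per outer
Loop 3 (innermost): 11 iterations per middle
Total = 13 * 25 * 11 = 3575


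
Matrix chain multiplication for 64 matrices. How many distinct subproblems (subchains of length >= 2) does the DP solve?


Subproblems are indexed by (i, j) where i < j.
Number of such pairs = n*(n-1)/2
= 64 * 63 / 2
= 2016


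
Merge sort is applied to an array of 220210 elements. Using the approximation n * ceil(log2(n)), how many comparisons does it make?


Merge sort divides the array into halves recursively.
Number of levels = ceil(log2(220210)) = 18
At each level, approximately n = 220210 comparisons are needed for merging.
Total comparisons ~ n * ceil(log2(n)) = 220210 * 18 = 3963780


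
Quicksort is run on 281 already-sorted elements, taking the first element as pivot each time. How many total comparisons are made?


Sum of comparisons per partition:
280 + 279 + ... + 1 + 0
= 281 * (281 - 1) / 2
= 281 * 280 / 2
= 39340


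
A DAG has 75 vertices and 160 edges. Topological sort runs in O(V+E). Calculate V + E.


V = 75 (vertex processing)
E = 160 (edge processing)
V + E = 75 + 160 = 235


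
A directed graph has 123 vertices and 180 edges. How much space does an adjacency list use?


Adjacency list: one list head per vertex + one entry per edge
Vertex heads: 123
Edge entries: 180
Total = 123 + 180 = 303


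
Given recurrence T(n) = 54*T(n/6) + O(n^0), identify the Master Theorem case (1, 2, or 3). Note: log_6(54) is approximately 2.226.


Master Theorem parameters: a=54, b=6, c=0
log_b(a) = 2.226
Compare b^c with a: 6^0 = 1 < 54, so c < log_b(a).
Comparing c=0 vs log_b(a)=2.226:
0 < 2.226 => Case 1
Result: T(n) = O(n^(log_6 54)) ~ O(n^2.226)
Master Theorem case = 1


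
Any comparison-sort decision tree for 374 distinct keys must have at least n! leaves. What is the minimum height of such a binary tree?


A binary decision tree of height h has at most 2^h leaves and needs at least n! of them, so h >= ceil(log2(n!)).
374! is far too large to multiply out, so use Stirling's series:
  ln(n!) ~ n ln n - n + (1/2) ln(2 pi n) + 1/(12n)  (error below 1/(360 n^3), negligible here)
  ln(374) = 5.9242558
  n ln n = 374 * 5.9242558 = 2215.6717
  (1/2) ln(2 pi * 374) = (1/2) ln(2349.9113) = 3.8811
  1/(12*374) = 0.0002
  ln(374!) ~ 2215.6717 - 374 + 3.8811 + 0.0002 = 1845.5530
Convert to base 2: log2(374!) = 1845.5530 / ln 2 = 1845.5530 / 0.69314718 = 2662.5702
ceil(2662.5702) = 2663


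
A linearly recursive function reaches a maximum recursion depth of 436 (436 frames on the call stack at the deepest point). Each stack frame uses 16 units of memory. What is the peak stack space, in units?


Maximum recursion depth = 436 frames
Memory per frame = 16 units
Total stack space = depth * frame_size
= 436 * 16 = 6976


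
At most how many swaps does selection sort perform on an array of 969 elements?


Each of the 968 passes places one element in its final position.
Pass 1: swap minimum into position 0
Pass 2: swap minimum of remaining into position 1
...
Pass 968: last two elements, one swap
Maximum swaps = 969 - 1 = 968


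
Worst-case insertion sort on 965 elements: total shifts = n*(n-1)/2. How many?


Sum of shifts = 1 + 2 + 3 + ... + 964
= 965 * 964 / 2
= 930260 / 2
= 465130


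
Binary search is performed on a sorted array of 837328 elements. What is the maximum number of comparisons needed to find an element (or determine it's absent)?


Binary search halves the search space each comparison:
  Step 1: search space = 837328 -> 418664
  Step 2: search space = 418664 -> 209332
  Step 3: search space = 209332 -> 104666
  Step 4: search space = 104666 -> 52333
  Step 5: search space = 52333 -> 26166
  Step 6: search space = 26166 -> 13083
  Step 7: search space = 13083 -> 6541
  Step 8: search space = 6541 -> 3270
  Step 9: search space = 3270 -> 1635
  Step 10: search space = 1635 -> 817
  Step 11: search space = 817 -> 408
  Step 12: search space = 408 -> 204
  Step 13: search space = 204 -> 102
  Step 14: search space = 102 -> 51
  Step 15: search space = 51 -> 25
  Step 16: search space = 25 -> 12
  Step 17: search space = 12 -> 6
  Step 18: search space = 6 -> 3
  Step 19: search space = 3 -> 1
  Step 20: search space = 1 (final check)
Maximum comparisons = floor(log2(837328)) + 1 = 19 + 1 = 20


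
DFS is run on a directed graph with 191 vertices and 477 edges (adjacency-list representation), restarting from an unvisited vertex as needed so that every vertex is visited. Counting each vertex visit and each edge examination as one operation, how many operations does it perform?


A full DFS traversal processes each vertex exactly once (push/pop on stack).
Each directed edge is examined once.
V = 191, E = 477
V + E = 668


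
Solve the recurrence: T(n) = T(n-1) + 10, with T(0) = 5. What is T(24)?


Unrolling the recurrence:
T(24) = T(23) + 10
       = T(22) + 10 + 10
       = T(21) + 10*3
       ...
       = T(0) + 10*24
       = 5 + 240 = 245


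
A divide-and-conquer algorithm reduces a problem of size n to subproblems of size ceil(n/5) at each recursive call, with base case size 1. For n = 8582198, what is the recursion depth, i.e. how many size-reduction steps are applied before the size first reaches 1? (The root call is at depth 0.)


Each step divides the size by 5 (rounding up); after k steps the size is ceil(n/5^k), which equals 1 exactly when 5^k >= n.
So the depth is the smallest k with 5^k >= 8582198, i.e. ceil(log_5(8582198)).
5^9 = 1953125 < 8582198 <= 9765625 = 5^10
Recursion depth = 10


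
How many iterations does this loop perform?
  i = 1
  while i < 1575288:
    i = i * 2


The loop variable doubles each iteration:
i = 1 -> 2 -> 4 -> 8 -> 16 -> 32 -> 64 -> 128 -> 256 -> 512 -> 1024 -> 2048 -> 4096 -> 8192 -> 16384 -> 32768 -> 65536 -> 131072 -> 262144 -> 524288 -> 1048576 -> 2097152 (stop, 2097152 >= 1575288)
Number of doublings = ceil(log2(1575288)) = 21


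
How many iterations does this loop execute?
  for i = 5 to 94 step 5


The loop variable i takes values starting at 5 and increments by 5 each iteration.
Sequence: i = 5, 10, 15, 20, 25, 30, 35, 40, 45, ...
The upper bound 94 is inclusive, so the count is floor((last - first) / step) + 1:
floor((94 - 5) / 5) + 1 = floor(89/5) + 1 = 17 + 1 = 18


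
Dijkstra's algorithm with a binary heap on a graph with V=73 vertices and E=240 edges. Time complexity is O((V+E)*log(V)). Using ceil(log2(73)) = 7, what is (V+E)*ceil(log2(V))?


Dijkstra with a binary heap: each vertex is extracted once, each edge may relax once.
Each heap operation costs O(log V).
V + E = 73 + 240 = 313
ceil(log2(73)) = 7 (since 2^6 = 64 < 73 <= 128 = 2^7)
Total heap work = (V+E) * ceil(log2(V)) = 313 * 7 = 2191


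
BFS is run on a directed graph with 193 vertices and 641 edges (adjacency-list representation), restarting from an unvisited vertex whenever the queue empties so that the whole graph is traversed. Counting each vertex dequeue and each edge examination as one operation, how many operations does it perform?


A full BFS traversal dequeues each vertex exactly once and examines each directed edge exactly once.
V = 193 (vertex processing cost)
E = 641 (edge examination cost)
Total operations proportional to V + E = 193 + 641 = 834


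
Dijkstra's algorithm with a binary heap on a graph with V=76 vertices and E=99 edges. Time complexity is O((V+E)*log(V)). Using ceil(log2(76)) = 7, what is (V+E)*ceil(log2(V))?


Dijkstra with a binary heap: each vertex is extracted once, each edge may relax once.
Each heap operation costs O(log V).
V + E = 76 + 99 = 175
ceil(log2(76)) = 7 (since 2^6 = 64 < 76 <= 128 = 2^7)
Total heap work = (V+E) * ceil(log2(V)) = 175 * 7 = 1225


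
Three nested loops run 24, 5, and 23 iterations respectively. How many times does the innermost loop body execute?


Loop 1 (outermost): 24 iterations
Loop 2 (middle): 5 iterations per outer
Loop 3 (innermost): 23 iterations per middle
Total = 24 * 5 * 23 = 2760


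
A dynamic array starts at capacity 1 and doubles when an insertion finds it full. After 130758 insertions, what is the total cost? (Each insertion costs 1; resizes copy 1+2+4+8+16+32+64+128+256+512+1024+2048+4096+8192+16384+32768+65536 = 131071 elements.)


Insertion cost: 130758 (one per element)
Resizes occur just before inserting elements 2, 3, 5, 9, ...
Elements copied at each resize: 1 + 2 + 4 + 8 + 16 + 32 + 64 + 128 + 256 + 512 + 1024 + 2048 + 4096 + 8192 + 16384 + 32768 + 65536
Sum of copies = 131071 (geometric series: 2^k - 1)
Total = 130758 + 131071 = 261829
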